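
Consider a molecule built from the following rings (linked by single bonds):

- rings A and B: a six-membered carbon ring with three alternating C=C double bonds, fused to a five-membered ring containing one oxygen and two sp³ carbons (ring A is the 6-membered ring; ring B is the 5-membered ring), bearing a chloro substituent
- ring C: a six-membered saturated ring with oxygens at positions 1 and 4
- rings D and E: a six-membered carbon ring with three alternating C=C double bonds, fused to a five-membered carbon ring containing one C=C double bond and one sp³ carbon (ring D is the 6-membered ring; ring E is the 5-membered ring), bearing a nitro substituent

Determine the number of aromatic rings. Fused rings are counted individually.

2

Ring A is fully conjugated (every ring atom contributes a p orbital); 3 ring double bonds give 6 π electrons. Since 6 = 4n+2 (n=1), ring A is aromatic (benzene ring).
Ring B has two sp³ carbons, so it is not fully conjugated — not aromatic (oxolane ring).
Ring C has only sp³ atoms, so it is not fully conjugated — not aromatic (1,4-dioxane).
Ring D is fully conjugated (every ring atom contributes a p orbital); 3 ring double bonds give 6 π electrons. Since 6 = 4n+2 (n=1), ring D is aromatic (benzene ring).
Ring E has one sp³ carbon, so it is not fully conjugated — not aromatic (cyclopentene ring).
Aromatic: A, D. Total: 2.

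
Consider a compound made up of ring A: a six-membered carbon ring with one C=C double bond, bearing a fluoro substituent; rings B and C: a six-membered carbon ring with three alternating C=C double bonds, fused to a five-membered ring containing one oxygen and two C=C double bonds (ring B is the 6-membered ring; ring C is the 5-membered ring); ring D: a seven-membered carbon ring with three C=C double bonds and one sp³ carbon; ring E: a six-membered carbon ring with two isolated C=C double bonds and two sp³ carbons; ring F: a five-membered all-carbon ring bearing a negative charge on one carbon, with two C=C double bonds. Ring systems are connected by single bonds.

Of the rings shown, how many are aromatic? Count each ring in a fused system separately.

Ring A has four sp³ carbons, so it is not fully conjugated — not aromatic (cyclohexene).
Rings B and C form a fused bicyclic system (with one oxygen) with 9 sp² atoms and 10 π electrons from ring double bonds plus a heteroatom lone pair. 10 = 4(2)+2, so the system is aromatic and both rings count as aromatic (benzofuran).
Ring D has one sp³ carbon, so it is not fully conjugated — not aromatic (cycloheptatriene).
Ring E has two sp³ carbons, so it is not fully conjugated — not aromatic (1,4-cyclohexadiene).
Ring F has a continuous p-orbital overlap around the ring; 2 ring double bonds (4 π electrons) plus the carbanion lone pair (2) give 6 π electrons. Since 6 = 4n+2 (n=1), ring F is aromatic (cyclopentadienyl anion).
Aromatic: B, C, F. Total: 3.

3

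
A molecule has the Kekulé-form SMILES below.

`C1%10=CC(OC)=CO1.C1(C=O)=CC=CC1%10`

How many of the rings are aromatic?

1

The SMILES encodes a five-membered ring of four carbons and one oxygen, with two C=C double bonds; a five-membered carbon ring with two conjugated C=C double bonds and one sp³ carbon.
The 5-membered ring with one oxygen has a continuous p-orbital overlap around the ring; 2 ring double bonds (4 π electrons) plus a heteroatom lone pair (2) give 6 π electrons. 6 = 4(1)+2, so it is aromatic (furan).
The 5-membered ring has one sp³ carbon, so it is not fully conjugated — not aromatic (cyclopentadiene).
1 of the 2 rings is aromatic. Total: 1.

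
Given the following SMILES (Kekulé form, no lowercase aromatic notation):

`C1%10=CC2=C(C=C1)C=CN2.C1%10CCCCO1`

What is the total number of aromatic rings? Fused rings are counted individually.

2

The SMILES encodes a six-membered carbon ring with three alternating C=C double bonds, fused to a five-membered ring containing one N–H nitrogen and two C=C double bonds; a six-membered saturated ring of five carbons and one oxygen.
The fused 6/5-membered bicyclic (with one N–H) is a single π system with 9 sp² atoms and 10 π electrons from ring double bonds plus a heteroatom lone pair. 10 = 4(2)+2, so the system is aromatic and both rings count as aromatic (indole).
The 6-membered ring with one oxygen has only sp³ atoms, so it is not fully conjugated — not aromatic (tetrahydropyran).
2 of the 3 rings are aromatic. Total: 2.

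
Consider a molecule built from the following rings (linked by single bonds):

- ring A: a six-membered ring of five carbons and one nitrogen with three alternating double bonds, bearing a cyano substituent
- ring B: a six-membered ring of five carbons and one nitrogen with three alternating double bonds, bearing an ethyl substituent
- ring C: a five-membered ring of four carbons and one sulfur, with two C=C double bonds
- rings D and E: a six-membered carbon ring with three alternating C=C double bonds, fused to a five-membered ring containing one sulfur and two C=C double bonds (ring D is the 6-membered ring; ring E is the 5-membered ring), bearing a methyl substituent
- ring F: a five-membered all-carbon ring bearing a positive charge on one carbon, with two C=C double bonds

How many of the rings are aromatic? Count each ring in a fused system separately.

5

Ring A is fully conjugated (every ring atom contributes a p orbital); 3 ring double bonds give 6 π electrons. That satisfies 4n+2 with n=1, so ring A is aromatic (pyridine).
Ring B is fully conjugated (every ring atom contributes a p orbital); 3 ring double bonds give 6 π electrons. That satisfies 4n+2 with n=1, so ring B is aromatic (pyridine).
Ring C is planar and fully conjugated; 2 ring double bonds (4 π electrons) plus a heteroatom lone pair (2) give 6 π electrons. 6 = 4(1)+2, so ring C is aromatic (thiophene).
Rings D and E form a fused bicyclic system (with one sulfur) with 9 sp² atoms and 10 π electrons from ring double bonds plus a heteroatom lone pair. 10 = 4(2)+2, so the system is aromatic and both rings count as aromatic (benzothiophene).
Ring F has only sp² ring atoms; a planar conformation would have a fully conjugated π system of 4 electrons. But 4 = 4(1), which is 4n not 4n+2, so ring F is not aromatic (cyclopentadienyl cation).
Aromatic: A, B, C, D, E. Total: 5.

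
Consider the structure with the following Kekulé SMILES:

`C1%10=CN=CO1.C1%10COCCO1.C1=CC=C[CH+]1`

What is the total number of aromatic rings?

1

The SMILES encodes a five-membered ring with an oxygen at position 1 and a nitrogen at position 3 (in a C=N bond), with two double bonds; a six-membered saturated ring with oxygens at positions 1 and 4; a five-membered all-carbon ring bearing a positive charge on one carbon, with two C=C double bonds.
The 5-membered ring with one oxygen and one =N– is fully conjugated (every ring atom contributes a p orbital); 2 ring double bonds (4 π electrons) plus a heteroatom lone pair (2) give 6 π electrons. 6 = 4(1)+2, so it is aromatic (oxazole).
The 6-membered ring with two oxygens (1,4) has only sp³ atoms, so it is not fully conjugated — not aromatic (1,4-dioxane).
The 5-membered ring has only sp² ring atoms; a planar conformation would have a fully conjugated π system of 4 electrons. But 4 = 4(1), which is 4n not 4n+2, so it is not aromatic (cyclopentadienyl cation).
1 of the 3 rings is aromatic. Total: 1.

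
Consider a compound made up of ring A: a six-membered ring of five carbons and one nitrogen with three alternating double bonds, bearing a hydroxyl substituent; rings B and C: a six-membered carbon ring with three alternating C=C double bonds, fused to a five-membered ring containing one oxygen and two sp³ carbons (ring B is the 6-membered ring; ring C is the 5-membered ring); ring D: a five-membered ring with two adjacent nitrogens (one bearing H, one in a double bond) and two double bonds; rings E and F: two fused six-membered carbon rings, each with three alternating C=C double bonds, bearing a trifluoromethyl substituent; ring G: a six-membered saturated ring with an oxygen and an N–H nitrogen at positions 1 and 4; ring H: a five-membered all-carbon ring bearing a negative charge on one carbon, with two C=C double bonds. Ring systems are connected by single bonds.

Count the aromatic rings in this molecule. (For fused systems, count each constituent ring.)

Ring A is planar and fully conjugated; 3 ring double bonds give 6 π electrons. Since 6 = 4n+2 (n=1), ring A is aromatic (pyridine).
Ring B is fully conjugated (every ring atom contributes a p orbital); 3 ring double bonds give 6 π electrons. Since 6 = 4n+2 (n=1), ring B is aromatic (benzene ring).
Ring C has two sp³ carbons, so it is not fully conjugated — not aromatic (oxolane ring).
Ring D has a continuous p-orbital overlap around the ring; 2 ring double bonds (4 π electrons) plus a heteroatom lone pair (2) give 6 π electrons. Since 6 = 4n+2 (n=1), ring D is aromatic (pyrazole).
Rings E and F form a fused bicyclic system with 10 sp² atoms and 10 π electrons from ring double bonds. 10 = 4(2)+2, so the system is aromatic and both rings count as aromatic (naphthalene).
Ring G has only sp³ atoms, so it is not fully conjugated — not aromatic (morpholine).
Ring H is planar and fully conjugated; 2 ring double bonds (4 π electrons) plus the carbanion lone pair (2) give 6 π electrons. Since 6 = 4n+2 (n=1), ring H is aromatic (cyclopentadienyl anion).
Aromatic: A, B, D, E, F, H. Total: 6.

6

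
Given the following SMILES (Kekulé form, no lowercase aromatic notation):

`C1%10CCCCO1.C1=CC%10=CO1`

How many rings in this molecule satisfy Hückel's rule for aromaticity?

1

The SMILES encodes a six-membered saturated ring of five carbons and one oxygen; a five-membered ring of four carbons and one oxygen, with two C=C double bonds.
The 6-membered ring with one oxygen has only sp³ atoms, so it is not fully conjugated — not aromatic (tetrahydropyran).
The 5-membered ring with one oxygen is planar and fully conjugated; 2 ring double bonds (4 π electrons) plus a heteroatom lone pair (2) give 6 π electrons. 6 = 4(1)+2, so it is aromatic (furan).
1 of the 2 rings is aromatic. Total: 1.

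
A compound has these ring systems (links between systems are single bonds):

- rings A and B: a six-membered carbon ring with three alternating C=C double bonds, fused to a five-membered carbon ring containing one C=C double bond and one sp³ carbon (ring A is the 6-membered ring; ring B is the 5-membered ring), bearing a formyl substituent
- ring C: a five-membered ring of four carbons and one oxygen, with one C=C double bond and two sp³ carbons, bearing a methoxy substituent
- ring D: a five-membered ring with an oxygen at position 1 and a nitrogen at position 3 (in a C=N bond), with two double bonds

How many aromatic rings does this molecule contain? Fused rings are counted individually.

2

Ring A is fully conjugated (every ring atom contributes a p orbital); 3 ring double bonds give 6 π electrons. 6 = 4(1)+2, so ring A is aromatic (benzene ring).
Ring B has one sp³ carbon, so it is not fully conjugated — not aromatic (cyclopentene ring).
Ring C has two sp³ carbons, so it is not fully conjugated — not aromatic (2,3-dihydrofuran).
Ring D is fully conjugated (every ring atom contributes a p orbital); 2 ring double bonds (4 π electrons) plus a heteroatom lone pair (2) give 6 π electrons. That satisfies 4n+2 with n=1, so ring D is aromatic (oxazole).
Aromatic: A, D. Total: 2.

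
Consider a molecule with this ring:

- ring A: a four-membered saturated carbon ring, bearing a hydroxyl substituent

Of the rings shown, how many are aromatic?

Ring A has only sp³ atoms, so it is not fully conjugated — not aromatic (cyclobutane).

0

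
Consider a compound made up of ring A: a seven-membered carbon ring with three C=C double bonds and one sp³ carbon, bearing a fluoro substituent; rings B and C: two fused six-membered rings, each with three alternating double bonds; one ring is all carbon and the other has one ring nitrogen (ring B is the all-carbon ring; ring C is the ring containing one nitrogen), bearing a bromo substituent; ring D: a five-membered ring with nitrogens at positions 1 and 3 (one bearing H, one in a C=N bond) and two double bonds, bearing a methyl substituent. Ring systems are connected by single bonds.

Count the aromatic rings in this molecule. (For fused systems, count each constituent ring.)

3

Ring A has one sp³ carbon, so it is not fully conjugated — not aromatic (cycloheptatriene).
Rings B and C form a fused bicyclic system (with one nitrogen) with 10 sp² atoms and 10 π electrons from ring double bonds. 10 = 4(2)+2, so the system is aromatic and both rings count as aromatic (quinoline).
Ring D is planar and fully conjugated; 2 ring double bonds (4 π electrons) plus a heteroatom lone pair (2) give 6 π electrons. 6 = 4(1)+2, so ring D is aromatic (imidazole).
Aromatic: B, C, D. Total: 3.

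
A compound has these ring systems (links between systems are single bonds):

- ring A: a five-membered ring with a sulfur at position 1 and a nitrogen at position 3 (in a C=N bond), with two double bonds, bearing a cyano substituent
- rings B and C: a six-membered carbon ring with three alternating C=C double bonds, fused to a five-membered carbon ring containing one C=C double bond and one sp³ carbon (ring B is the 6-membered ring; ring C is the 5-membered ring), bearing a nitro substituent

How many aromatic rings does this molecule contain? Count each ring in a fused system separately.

Ring A has a continuous p-orbital overlap around the ring; 2 ring double bonds (4 π electrons) plus a heteroatom lone pair (2) give 6 π electrons. 6 = 4(1)+2, so ring A is aromatic (thiazole).
Ring B is fully conjugated (every ring atom contributes a p orbital); 3 ring double bonds give 6 π electrons. Since 6 = 4n+2 (n=1), ring B is aromatic (benzene ring).
Ring C has one sp³ carbon, so it is not fully conjugated — not aromatic (cyclopentene ring).
Aromatic: A, B. Total: 2.

2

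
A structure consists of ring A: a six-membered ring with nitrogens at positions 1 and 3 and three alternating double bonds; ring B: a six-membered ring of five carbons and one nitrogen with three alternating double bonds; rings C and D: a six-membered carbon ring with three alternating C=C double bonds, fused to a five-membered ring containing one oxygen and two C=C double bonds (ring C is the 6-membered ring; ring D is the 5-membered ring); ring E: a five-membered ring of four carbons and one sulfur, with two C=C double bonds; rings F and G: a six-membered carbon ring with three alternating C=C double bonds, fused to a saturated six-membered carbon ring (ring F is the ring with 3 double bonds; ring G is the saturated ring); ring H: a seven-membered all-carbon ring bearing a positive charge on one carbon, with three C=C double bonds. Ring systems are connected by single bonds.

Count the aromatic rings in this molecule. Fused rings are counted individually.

Ring A has a continuous p-orbital overlap around the ring; 3 ring double bonds give 6 π electrons. That satisfies 4n+2 with n=1, so ring A is aromatic (pyrimidine).
Ring B is fully conjugated (every ring atom contributes a p orbital); 3 ring double bonds give 6 π electrons. That satisfies 4n+2 with n=1, so ring B is aromatic (pyridine).
Rings C and D form a fused bicyclic system (with one oxygen) with 9 sp² atoms and 10 π electrons from ring double bonds plus a heteroatom lone pair. 10 = 4(2)+2, so the system is aromatic and both rings count as aromatic (benzofuran).
Ring E is fully conjugated (every ring atom contributes a p orbital); 2 ring double bonds (4 π electrons) plus a heteroatom lone pair (2) give 6 π electrons. 6 = 4(1)+2, so ring E is aromatic (thiophene).
Ring F is planar and fully conjugated; 3 ring double bonds give 6 π electrons. That satisfies 4n+2 with n=1, so ring F is aromatic (benzene ring).
Ring G has four sp³ carbons, so it is not fully conjugated — not aromatic (cyclohexane ring).
Ring H has a continuous p-orbital overlap around the ring; 3 ring double bonds (6 π electrons) plus the carbocation's empty p orbital (0, but keeps the ring conjugated) give 6 π electrons. 6 = 4(1)+2, so ring H is aromatic (tropylium cation).
Aromatic: A, B, C, D, E, F, H. Total: 7.

7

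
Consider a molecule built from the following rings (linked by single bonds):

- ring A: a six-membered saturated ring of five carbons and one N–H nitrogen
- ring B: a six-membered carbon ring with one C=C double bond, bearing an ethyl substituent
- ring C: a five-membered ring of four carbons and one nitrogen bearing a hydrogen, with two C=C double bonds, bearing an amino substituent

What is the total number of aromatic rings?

Ring A has only sp³ atoms, so it is not fully conjugated — not aromatic (piperidine).
Ring B has four sp³ carbons, so it is not fully conjugated — not aromatic (cyclohexene).
Ring C has a continuous p-orbital overlap around the ring; 2 ring double bonds (4 π electrons) plus a heteroatom lone pair (2) give 6 π electrons. 6 = 4(1)+2, so ring C is aromatic (pyrrole).
Aromatic: C. Total: 1.

1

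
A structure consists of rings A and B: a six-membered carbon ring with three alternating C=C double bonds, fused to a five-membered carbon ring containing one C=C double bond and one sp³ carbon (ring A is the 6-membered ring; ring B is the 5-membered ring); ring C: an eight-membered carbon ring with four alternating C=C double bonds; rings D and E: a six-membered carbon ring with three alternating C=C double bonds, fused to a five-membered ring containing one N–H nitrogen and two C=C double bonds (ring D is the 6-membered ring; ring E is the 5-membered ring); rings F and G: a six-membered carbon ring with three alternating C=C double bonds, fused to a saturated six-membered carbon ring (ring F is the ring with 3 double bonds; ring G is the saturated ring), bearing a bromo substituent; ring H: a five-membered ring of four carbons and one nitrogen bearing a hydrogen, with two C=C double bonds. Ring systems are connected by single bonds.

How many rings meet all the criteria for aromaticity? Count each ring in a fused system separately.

5

Ring A has a continuous p-orbital overlap around the ring; 3 ring double bonds give 6 π electrons. 6 = 4(1)+2, so ring A is aromatic (benzene ring).
Ring B has one sp³ carbon, so it is not fully conjugated — not aromatic (cyclopentene ring).
Ring C has only sp² ring atoms; a planar conformation would have a fully conjugated π system of 8 electrons. But 8 = 4(2), which is 4n not 4n+2, so ring C is not aromatic (cyclooctatetraene) — cyclooctatetraene distorts into a non-planar tub to avoid antiaromaticity.
Rings D and E form a fused bicyclic system (with one N–H) with 9 sp² atoms and 10 π electrons from ring double bonds plus a heteroatom lone pair. 10 = 4(2)+2, so the system is aromatic and both rings count as aromatic (indole).
Ring F has a continuous p-orbital overlap around the ring; 3 ring double bonds give 6 π electrons. Since 6 = 4n+2 (n=1), ring F is aromatic (benzene ring).
Ring G has four sp³ carbons, so it is not fully conjugated — not aromatic (cyclohexane ring).
Ring H is fully conjugated (every ring atom contributes a p orbital); 2 ring double bonds (4 π electrons) plus a heteroatom lone pair (2) give 6 π electrons. That satisfies 4n+2 with n=1, so ring H is aromatic (pyrrole).
Aromatic: A, D, E, F, H. Total: 5.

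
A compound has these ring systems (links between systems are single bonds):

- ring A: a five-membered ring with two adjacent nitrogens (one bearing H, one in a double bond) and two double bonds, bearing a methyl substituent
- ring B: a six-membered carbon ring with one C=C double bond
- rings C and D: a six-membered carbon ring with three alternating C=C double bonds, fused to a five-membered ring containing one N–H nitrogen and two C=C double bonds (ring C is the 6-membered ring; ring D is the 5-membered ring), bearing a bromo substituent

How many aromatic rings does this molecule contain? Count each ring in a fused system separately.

Ring A is planar and fully conjugated; 2 ring double bonds (4 π electrons) plus a heteroatom lone pair (2) give 6 π electrons. 6 = 4(1)+2, so ring A is aromatic (pyrazole).
Ring B has four sp³ carbons, so it is not fully conjugated — not aromatic (cyclohexene).
Rings C and D form a fused bicyclic system (with one N–H) with 9 sp² atoms and 10 π electrons from ring double bonds plus a heteroatom lone pair. 10 = 4(2)+2, so the system is aromatic and both rings count as aromatic (indole).
Aromatic: A, C, D. Total: 3.

3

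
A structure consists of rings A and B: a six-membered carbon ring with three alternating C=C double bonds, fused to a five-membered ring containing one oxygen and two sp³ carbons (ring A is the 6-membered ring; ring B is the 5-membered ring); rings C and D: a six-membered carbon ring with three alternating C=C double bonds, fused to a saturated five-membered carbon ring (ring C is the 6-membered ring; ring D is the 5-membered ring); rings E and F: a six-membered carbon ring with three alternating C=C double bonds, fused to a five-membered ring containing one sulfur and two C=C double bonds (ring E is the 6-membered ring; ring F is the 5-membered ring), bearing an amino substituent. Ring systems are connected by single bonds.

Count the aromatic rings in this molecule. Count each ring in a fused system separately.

Ring A is fully conjugated (every ring atom contributes a p orbital); 3 ring double bonds give 6 π electrons. Since 6 = 4n+2 (n=1), ring A is aromatic (benzene ring).
Ring B has two sp³ carbons, so it is not fully conjugated — not aromatic (oxolane ring).
Ring C has a continuous p-orbital overlap around the ring; 3 ring double bonds give 6 π electrons. Since 6 = 4n+2 (n=1), ring C is aromatic (benzene ring).
Ring D has three sp³ carbons, so it is not fully conjugated — not aromatic (cyclopentane ring).
Rings E and F form a fused bicyclic system (with one sulfur) with 9 sp² atoms and 10 π electrons from ring double bonds plus a heteroatom lone pair. 10 = 4(2)+2, so the system is aromatic and both rings count as aromatic (benzothiophene).
Aromatic: A, C, E, F. Total: 4.

4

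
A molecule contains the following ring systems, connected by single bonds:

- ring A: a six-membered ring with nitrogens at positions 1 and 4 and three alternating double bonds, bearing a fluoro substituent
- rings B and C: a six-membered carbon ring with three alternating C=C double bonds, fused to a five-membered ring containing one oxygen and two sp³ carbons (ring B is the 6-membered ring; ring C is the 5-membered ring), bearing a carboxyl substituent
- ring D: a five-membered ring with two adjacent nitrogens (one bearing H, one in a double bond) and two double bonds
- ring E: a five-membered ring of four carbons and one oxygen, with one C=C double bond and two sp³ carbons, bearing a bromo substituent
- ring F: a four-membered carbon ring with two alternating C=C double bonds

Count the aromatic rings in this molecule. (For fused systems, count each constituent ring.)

Ring A is fully conjugated (every ring atom contributes a p orbital); 3 ring double bonds give 6 π electrons. That satisfies 4n+2 with n=1, so ring A is aromatic (pyrazine).
Ring B has a continuous p-orbital overlap around the ring; 3 ring double bonds give 6 π electrons. Since 6 = 4n+2 (n=1), ring B is aromatic (benzene ring).
Ring C has two sp³ carbons, so it is not fully conjugated — not aromatic (oxolane ring).
Ring D has a continuous p-orbital overlap around the ring; 2 ring double bonds (4 π electrons) plus a heteroatom lone pair (2) give 6 π electrons. Since 6 = 4n+2 (n=1), ring D is aromatic (pyrazole).
Ring E has two sp³ carbons, so it is not fully conjugated — not aromatic (2,3-dihydrofuran).
Ring F has only sp² ring atoms; a planar conformation would have a fully conjugated π system of 4 electrons. But 4 = 4(1), which is 4n not 4n+2, so ring F is not aromatic (cyclobutadiene) — cyclobutadiene is antiaromatic and distorts to a rectangle.
Aromatic: A, B, D. Total: 3.

3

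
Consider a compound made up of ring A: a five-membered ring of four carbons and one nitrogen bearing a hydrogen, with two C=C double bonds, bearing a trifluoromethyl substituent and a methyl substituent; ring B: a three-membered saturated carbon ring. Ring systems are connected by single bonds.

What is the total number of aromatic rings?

Ring A is fully conjugated (every ring atom contributes a p orbital); 2 ring double bonds (4 π electrons) plus a heteroatom lone pair (2) give 6 π electrons. 6 = 4(1)+2, so ring A is aromatic (pyrrole).
Ring B has only sp³ atoms, so it is not fully conjugated — not aromatic (cyclopropane).
Aromatic: A. Total: 1.

1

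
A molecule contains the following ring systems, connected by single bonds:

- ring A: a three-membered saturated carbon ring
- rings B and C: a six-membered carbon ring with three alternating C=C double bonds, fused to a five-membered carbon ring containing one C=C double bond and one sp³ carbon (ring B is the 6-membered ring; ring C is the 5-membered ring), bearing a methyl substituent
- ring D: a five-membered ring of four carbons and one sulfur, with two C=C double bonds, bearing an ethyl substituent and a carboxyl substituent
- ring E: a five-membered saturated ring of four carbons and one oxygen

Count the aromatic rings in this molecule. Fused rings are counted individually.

Ring A has only sp³ atoms, so it is not fully conjugated — not aromatic (cyclopropane).
Ring B is fully conjugated (every ring atom contributes a p orbital); 3 ring double bonds give 6 π electrons. That satisfies 4n+2 with n=1, so ring B is aromatic (benzene ring).
Ring C has one sp³ carbon, so it is not fully conjugated — not aromatic (cyclopentene ring).
Ring D has a continuous p-orbital overlap around the ring; 2 ring double bonds (4 π electrons) plus a heteroatom lone pair (2) give 6 π electrons. 6 = 4(1)+2, so ring D is aromatic (thiophene).
Ring E has only sp³ atoms, so it is not fully conjugated — not aromatic (tetrahydrofuran).
Aromatic: B, D. Total: 2.

2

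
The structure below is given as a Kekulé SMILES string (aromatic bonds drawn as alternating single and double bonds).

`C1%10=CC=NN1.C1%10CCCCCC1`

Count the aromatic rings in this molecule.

1

The SMILES encodes a five-membered ring with two adjacent nitrogens (one bearing H, one in a double bond) and two double bonds; a seven-membered saturated carbon ring.
The 5-membered ring with two adjacent nitrogens (one N–H, one =N–) is planar and fully conjugated; 2 ring double bonds (4 π electrons) plus a heteroatom lone pair (2) give 6 π electrons. 6 = 4(1)+2, so it is aromatic (pyrazole).
The 7-membered ring has only sp³ atoms, so it is not fully conjugated — not aromatic (cycloheptane).
1 of the 2 rings is aromatic. Total: 1.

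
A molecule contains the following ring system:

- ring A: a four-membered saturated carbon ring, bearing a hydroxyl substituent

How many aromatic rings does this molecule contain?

Ring A has only sp³ atoms, so it is not fully conjugated — not aromatic (cyclobutane).

0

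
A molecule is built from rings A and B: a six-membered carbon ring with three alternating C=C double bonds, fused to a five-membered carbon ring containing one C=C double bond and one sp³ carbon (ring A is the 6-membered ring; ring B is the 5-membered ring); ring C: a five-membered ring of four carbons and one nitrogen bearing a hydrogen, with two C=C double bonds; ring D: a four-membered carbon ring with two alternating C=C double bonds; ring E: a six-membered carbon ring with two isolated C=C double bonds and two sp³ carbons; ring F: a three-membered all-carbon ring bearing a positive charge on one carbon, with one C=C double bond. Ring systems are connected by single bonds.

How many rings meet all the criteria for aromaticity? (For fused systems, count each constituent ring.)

3

Ring A is planar and fully conjugated; 3 ring double bonds give 6 π electrons. 6 = 4(1)+2, so ring A is aromatic (benzene ring).
Ring B has one sp³ carbon, so it is not fully conjugated — not aromatic (cyclopentene ring).
Ring C is planar and fully conjugated; 2 ring double bonds (4 π electrons) plus a heteroatom lone pair (2) give 6 π electrons. Since 6 = 4n+2 (n=1), ring C is aromatic (pyrrole).
Ring D has only sp² ring atoms; a planar conformation would have a fully conjugated π system of 4 electrons. But 4 = 4(1), which is 4n not 4n+2, so ring D is not aromatic (cyclobutadiene) — cyclobutadiene is antiaromatic and distorts to a rectangle.
Ring E has two sp³ carbons, so it is not fully conjugated — not aromatic (1,4-cyclohexadiene).
Ring F has a continuous p-orbital overlap around the ring; 1 ring double bond (2 π electrons) plus the carbocation's empty p orbital (0, but keeps the ring conjugated) give 2 π electrons. 2 = 4(0)+2, so ring F is aromatic (cyclopropenyl cation).
Aromatic: A, C, F. Total: 3.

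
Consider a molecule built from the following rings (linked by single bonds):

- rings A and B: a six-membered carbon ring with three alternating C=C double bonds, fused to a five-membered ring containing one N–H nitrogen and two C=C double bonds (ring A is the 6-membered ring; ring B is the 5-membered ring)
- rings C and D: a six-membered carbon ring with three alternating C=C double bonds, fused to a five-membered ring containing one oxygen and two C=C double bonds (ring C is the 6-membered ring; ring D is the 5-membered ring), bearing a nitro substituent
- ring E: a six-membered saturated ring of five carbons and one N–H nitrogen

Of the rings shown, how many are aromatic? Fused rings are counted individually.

4

Rings A and B form a fused bicyclic system (with one N–H) with 9 sp² atoms and 10 π electrons from ring double bonds plus a heteroatom lone pair. 10 = 4(2)+2, so the system is aromatic and both rings count as aromatic (indole).
Rings C and D form a fused bicyclic system (with one oxygen) with 9 sp² atoms and 10 π electrons from ring double bonds plus a heteroatom lone pair. 10 = 4(2)+2, so the system is aromatic and both rings count as aromatic (benzofuran).
Ring E has only sp³ atoms, so it is not fully conjugated — not aromatic (piperidine).
Aromatic: A, B, C, D. Total: 4.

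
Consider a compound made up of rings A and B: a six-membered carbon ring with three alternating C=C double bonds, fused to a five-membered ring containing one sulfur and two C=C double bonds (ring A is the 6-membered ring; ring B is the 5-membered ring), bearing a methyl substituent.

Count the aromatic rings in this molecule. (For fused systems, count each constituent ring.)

2

Rings A and B form a fused bicyclic system (with one sulfur) with 9 sp² atoms and 10 π electrons from ring double bonds plus a heteroatom lone pair. 10 = 4(2)+2, so the system is aromatic and both rings count as aromatic (benzothiophene).
Aromatic: A, B. Total: 2.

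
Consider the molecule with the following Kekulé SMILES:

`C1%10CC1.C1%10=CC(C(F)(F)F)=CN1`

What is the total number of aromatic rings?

The SMILES encodes a three-membered saturated carbon ring; a five-membered ring of four carbons and one nitrogen bearing a hydrogen, with two C=C double bonds.
The 3-membered ring has only sp³ atoms, so it is not fully conjugated — not aromatic (cyclopropane).
The 5-membered ring with one N–H is planar and fully conjugated; 2 ring double bonds (4 π electrons) plus a heteroatom lone pair (2) give 6 π electrons. 6 = 4(1)+2, so it is aromatic (pyrrole).
1 of the 2 rings is aromatic. Total: 1.

1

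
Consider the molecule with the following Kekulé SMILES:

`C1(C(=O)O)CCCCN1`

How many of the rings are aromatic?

0

The SMILES encodes a six-membered saturated ring of five carbons and one N–H nitrogen.
The 6-membered ring with one N–H has only sp³ atoms, so it is not fully conjugated — not aromatic (piperidine).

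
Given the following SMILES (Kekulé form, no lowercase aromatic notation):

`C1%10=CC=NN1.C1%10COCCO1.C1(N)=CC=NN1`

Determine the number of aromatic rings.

2

The SMILES encodes a five-membered ring with two adjacent nitrogens (one bearing H, one in a double bond) and two double bonds; a six-membered saturated ring with oxygens at positions 1 and 4; a five-membered ring with two adjacent nitrogens (one bearing H, one in a double bond) and two double bonds.
The 5-membered ring with two adjacent nitrogens (one N–H, one =N–) is fully conjugated (every ring atom contributes a p orbital); 2 ring double bonds (4 π electrons) plus a heteroatom lone pair (2) give 6 π electrons. That satisfies 4n+2 with n=1, so it is aromatic (pyrazole).
The 6-membered ring with two oxygens (1,4) has only sp³ atoms, so it is not fully conjugated — not aromatic (1,4-dioxane).
The second 5-membered ring with two adjacent nitrogens (one N–H, one =N–) is fully conjugated (every ring atom contributes a p orbital); 2 ring double bonds (4 π electrons) plus a heteroatom lone pair (2) give 6 π electrons. That satisfies 4n+2 with n=1, so it is aromatic (pyrazole).
2 of the 3 rings are aromatic. Total: 2.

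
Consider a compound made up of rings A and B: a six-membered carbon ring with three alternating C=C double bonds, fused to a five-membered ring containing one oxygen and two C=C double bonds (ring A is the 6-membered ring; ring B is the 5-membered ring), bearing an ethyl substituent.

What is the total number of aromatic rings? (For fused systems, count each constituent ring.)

2

Rings A and B form a fused bicyclic system (with one oxygen) with 9 sp² atoms and 10 π electrons from ring double bonds plus a heteroatom lone pair. 10 = 4(2)+2, so the system is aromatic and both rings count as aromatic (benzofuran).
Aromatic: A, B. Total: 2.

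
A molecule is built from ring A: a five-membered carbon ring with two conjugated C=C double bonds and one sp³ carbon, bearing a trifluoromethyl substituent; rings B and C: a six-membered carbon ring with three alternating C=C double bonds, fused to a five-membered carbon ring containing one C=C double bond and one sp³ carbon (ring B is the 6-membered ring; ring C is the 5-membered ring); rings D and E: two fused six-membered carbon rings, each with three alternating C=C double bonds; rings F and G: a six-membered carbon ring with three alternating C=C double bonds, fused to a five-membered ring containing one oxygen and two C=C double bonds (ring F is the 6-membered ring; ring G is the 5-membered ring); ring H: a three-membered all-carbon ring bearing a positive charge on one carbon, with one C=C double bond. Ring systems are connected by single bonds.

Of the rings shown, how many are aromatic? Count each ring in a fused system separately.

Ring A has one sp³ carbon, so it is not fully conjugated — not aromatic (cyclopentadiene).
Ring B is fully conjugated (every ring atom contributes a p orbital); 3 ring double bonds give 6 π electrons. That satisfies 4n+2 with n=1, so ring B is aromatic (benzene ring).
Ring C has one sp³ carbon, so it is not fully conjugated — not aromatic (cyclopentene ring).
Rings D and E form a fused bicyclic system with 10 sp² atoms and 10 π electrons from ring double bonds. 10 = 4(2)+2, so the system is aromatic and both rings count as aromatic (naphthalene).
Rings F and G form a fused bicyclic system (with one oxygen) with 9 sp² atoms and 10 π electrons from ring double bonds plus a heteroatom lone pair. 10 = 4(2)+2, so the system is aromatic and both rings count as aromatic (benzofuran).
Ring H is fully conjugated (every ring atom contributes a p orbital); 1 ring double bond (2 π electrons) plus the carbocation's empty p orbital (0, but keeps the ring conjugated) give 2 π electrons. Since 2 = 4n+2 (n=0), ring H is aromatic (cyclopropenyl cation).
Aromatic: B, D, E, F, G, H. Total: 6.

6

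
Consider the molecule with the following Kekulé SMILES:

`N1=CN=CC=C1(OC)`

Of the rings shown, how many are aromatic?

1

The SMILES encodes a six-membered ring with nitrogens at positions 1 and 3 and three alternating double bonds.
The 6-membered ring with two nitrogens (1,3) is fully conjugated (every ring atom contributes a p orbital); 3 ring double bonds give 6 π electrons. That satisfies 4n+2 with n=1, so it is aromatic (pyrimidine).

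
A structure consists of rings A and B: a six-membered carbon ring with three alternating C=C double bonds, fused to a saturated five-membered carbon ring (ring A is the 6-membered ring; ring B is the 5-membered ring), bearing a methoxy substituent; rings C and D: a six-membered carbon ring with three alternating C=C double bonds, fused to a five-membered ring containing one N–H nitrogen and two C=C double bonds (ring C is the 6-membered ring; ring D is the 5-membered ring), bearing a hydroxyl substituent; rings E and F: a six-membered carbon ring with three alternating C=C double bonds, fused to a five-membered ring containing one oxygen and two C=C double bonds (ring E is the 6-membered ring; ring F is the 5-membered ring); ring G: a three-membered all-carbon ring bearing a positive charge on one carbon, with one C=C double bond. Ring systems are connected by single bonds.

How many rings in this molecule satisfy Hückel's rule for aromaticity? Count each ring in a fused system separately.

6

Ring A is fully conjugated (every ring atom contributes a p orbital); 3 ring double bonds give 6 π electrons. 6 = 4(1)+2, so ring A is aromatic (benzene ring).
Ring B has three sp³ carbons, so it is not fully conjugated — not aromatic (cyclopentane ring).
Rings C and D form a fused bicyclic system (with one N–H) with 9 sp² atoms and 10 π electrons from ring double bonds plus a heteroatom lone pair. 10 = 4(2)+2, so the system is aromatic and both rings count as aromatic (indole).
Rings E and F form a fused bicyclic system (with one oxygen) with 9 sp² atoms and 10 π electrons from ring double bonds plus a heteroatom lone pair. 10 = 4(2)+2, so the system is aromatic and both rings count as aromatic (benzofuran).
Ring G is fully conjugated (every ring atom contributes a p orbital); 1 ring double bond (2 π electrons) plus the carbocation's empty p orbital (0, but keeps the ring conjugated) give 2 π electrons. 2 = 4(0)+2, so ring G is aromatic (cyclopropenyl cation).
Aromatic: A, C, D, E, F, G. Total: 6.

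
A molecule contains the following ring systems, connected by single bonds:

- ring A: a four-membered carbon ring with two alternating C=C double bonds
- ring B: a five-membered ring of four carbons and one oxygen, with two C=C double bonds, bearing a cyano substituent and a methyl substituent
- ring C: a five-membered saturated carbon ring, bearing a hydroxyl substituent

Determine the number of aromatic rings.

Ring A has only sp² ring atoms; a planar conformation would have a fully conjugated π system of 4 electrons. But 4 = 4(1), which is 4n not 4n+2, so ring A is not aromatic (cyclobutadiene) — cyclobutadiene is antiaromatic and distorts to a rectangle.
Ring B is fully conjugated (every ring atom contributes a p orbital); 2 ring double bonds (4 π electrons) plus a heteroatom lone pair (2) give 6 π electrons. That satisfies 4n+2 with n=1, so ring B is aromatic (furan).
Ring C has only sp³ atoms, so it is not fully conjugated — not aromatic (cyclopentane).
Aromatic: B. Total: 1.

1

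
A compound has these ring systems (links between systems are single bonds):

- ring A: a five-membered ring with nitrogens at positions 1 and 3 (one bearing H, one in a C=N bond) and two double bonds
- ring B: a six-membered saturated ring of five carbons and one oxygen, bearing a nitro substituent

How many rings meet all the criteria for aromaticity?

Ring A is fully conjugated (every ring atom contributes a p orbital); 2 ring double bonds (4 π electrons) plus a heteroatom lone pair (2) give 6 π electrons. Since 6 = 4n+2 (n=1), ring A is aromatic (imidazole).
Ring B has only sp³ atoms, so it is not fully conjugated — not aromatic (tetrahydropyran).
Aromatic: A. Total: 1.

1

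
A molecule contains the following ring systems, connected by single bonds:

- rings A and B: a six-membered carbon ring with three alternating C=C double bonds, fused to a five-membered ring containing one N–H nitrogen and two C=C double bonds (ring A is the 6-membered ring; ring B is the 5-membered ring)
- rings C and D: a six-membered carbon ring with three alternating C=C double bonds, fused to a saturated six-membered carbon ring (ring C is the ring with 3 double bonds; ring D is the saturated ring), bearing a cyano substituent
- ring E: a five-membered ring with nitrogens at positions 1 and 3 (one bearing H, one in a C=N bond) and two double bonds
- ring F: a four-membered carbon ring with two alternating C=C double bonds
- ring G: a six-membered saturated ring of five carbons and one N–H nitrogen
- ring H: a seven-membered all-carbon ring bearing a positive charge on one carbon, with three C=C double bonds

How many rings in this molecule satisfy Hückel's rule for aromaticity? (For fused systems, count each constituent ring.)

5

Rings A and B form a fused bicyclic system (with one N–H) with 9 sp² atoms and 10 π electrons from ring double bonds plus a heteroatom lone pair. 10 = 4(2)+2, so the system is aromatic and both rings count as aromatic (indole).
Ring C has a continuous p-orbital overlap around the ring; 3 ring double bonds give 6 π electrons. 6 = 4(1)+2, so ring C is aromatic (benzene ring).
Ring D has four sp³ carbons, so it is not fully conjugated — not aromatic (cyclohexane ring).
Ring E has a continuous p-orbital overlap around the ring; 2 ring double bonds (4 π electrons) plus a heteroatom lone pair (2) give 6 π electrons. Since 6 = 4n+2 (n=1), ring E is aromatic (imidazole).
Ring F has only sp² ring atoms; a planar conformation would have a fully conjugated π system of 4 electrons. But 4 = 4(1), which is 4n not 4n+2, so ring F is not aromatic (cyclobutadiene) — cyclobutadiene is antiaromatic and distorts to a rectangle.
Ring G has only sp³ atoms, so it is not fully conjugated — not aromatic (piperidine).
Ring H is planar and fully conjugated; 3 ring double bonds (6 π electrons) plus the carbocation's empty p orbital (0, but keeps the ring conjugated) give 6 π electrons. 6 = 4(1)+2, so ring H is aromatic (tropylium cation).
Aromatic: A, B, C, E, H. Total: 5.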